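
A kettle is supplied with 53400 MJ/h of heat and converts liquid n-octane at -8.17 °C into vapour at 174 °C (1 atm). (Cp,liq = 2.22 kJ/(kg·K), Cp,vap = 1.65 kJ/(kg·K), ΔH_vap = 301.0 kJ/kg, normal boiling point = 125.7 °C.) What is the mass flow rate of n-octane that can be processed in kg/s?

Δh = 2.22×(125.7−-8.17) + 301.0 + 1.65×(174−125.7) = 677.89 kJ/kg
Q = 53400 MJ/h = 14833 kJ/s = 14833 kJ/s
ṁ = Q/Δh = 14833 / 677.89 = 21.882 kg/s

ṁ = 21.9 kg/s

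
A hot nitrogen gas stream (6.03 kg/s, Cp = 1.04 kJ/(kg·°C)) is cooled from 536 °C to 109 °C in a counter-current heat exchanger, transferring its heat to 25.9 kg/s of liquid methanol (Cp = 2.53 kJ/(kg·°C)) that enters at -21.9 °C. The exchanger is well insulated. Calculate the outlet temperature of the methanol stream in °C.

T_c,out = 19.0 °C

Heat released by hot stream: Q = 6.03 × 1.04 × (536 − 109) = 2677.8 kJ/s
Energy balance on cold side (adiabatic exchanger): Q = ṁ_c·Cp_c·(T_c,out − T_c,in)
T_c,out = -21.9 + 2677.8/(25.9 × 2.53) = 18.966 °C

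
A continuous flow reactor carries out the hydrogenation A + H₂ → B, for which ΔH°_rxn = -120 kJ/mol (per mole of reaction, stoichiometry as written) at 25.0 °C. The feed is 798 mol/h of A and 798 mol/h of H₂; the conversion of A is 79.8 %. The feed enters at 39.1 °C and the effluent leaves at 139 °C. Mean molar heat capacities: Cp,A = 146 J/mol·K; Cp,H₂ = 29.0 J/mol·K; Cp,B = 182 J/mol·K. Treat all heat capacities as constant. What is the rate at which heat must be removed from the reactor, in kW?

Q_out = 17.2 kW

Extent of reaction ξ = 0.798 × 798 = 636.8 mol/h
Reaction term: ξ·ΔH°_rxn = 636.8 × -120 = -76416 kJ/h
Sensible, feed 39.1→25 °C: -1969.1 kJ/h
Outlet flows (mol/h): A 161.2, H₂ 161.2, B 636.8
Sensible, products 25→139 °C: 16428 kJ/h
Q = ΔH = -61957 kJ/h = -17.21 kW
Heat removed = 17.21 kW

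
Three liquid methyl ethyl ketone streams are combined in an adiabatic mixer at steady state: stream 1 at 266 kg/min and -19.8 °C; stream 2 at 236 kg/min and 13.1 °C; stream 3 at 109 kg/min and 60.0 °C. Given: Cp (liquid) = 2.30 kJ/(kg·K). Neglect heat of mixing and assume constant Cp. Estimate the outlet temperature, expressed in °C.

Energy balance with Q = 0: Σ ṁᵢCp,ᵢ(T_out − Tᵢ) = 0
T_out = Σ ṁᵢCp,ᵢTᵢ / Σ ṁᵢCp,ᵢ
      = 10039 / 1405.3 = 7.1437 °C

T_out = 7.14 °C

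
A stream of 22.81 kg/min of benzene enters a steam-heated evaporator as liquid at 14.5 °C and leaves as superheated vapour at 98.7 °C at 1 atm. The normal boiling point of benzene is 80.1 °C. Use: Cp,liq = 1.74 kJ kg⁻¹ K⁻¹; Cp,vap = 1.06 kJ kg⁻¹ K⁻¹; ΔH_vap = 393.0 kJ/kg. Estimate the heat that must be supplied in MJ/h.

liquid 14.5→80.1 °C: 114.14 kJ/kg
vaporisation at 80.1 °C: 393 kJ/kg
vapour 80.1→98.7 °C: 19.716 kJ/kg
Δh = 114.14 + 393 + 19.716 = 526.86 kJ/kg
Q = ṁ·Δh = 22.81 kg/min × 526.86 kJ/kg = 12018 kJ/min
|Q| = 200.29 kW = 721.06 MJ/h

Q = 721 MJ/h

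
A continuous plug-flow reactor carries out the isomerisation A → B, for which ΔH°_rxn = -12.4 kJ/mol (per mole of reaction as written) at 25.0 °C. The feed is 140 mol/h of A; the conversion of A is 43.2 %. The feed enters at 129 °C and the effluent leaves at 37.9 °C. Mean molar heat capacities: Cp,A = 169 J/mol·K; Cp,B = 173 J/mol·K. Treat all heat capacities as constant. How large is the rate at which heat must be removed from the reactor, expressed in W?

Q_out = 806 W

Extent of reaction ξ = 0.432 × 140 = 60.48 mol/h
Reaction term: ξ·ΔH°_rxn = 60.48 × -12.4 = -749.95 kJ/h
Sensible, feed 129→25 °C: -2460.6 kJ/h
Outlet flows (mol/h): A 79.52, B 60.48
Sensible, products 25→37.9 °C: 308.33 kJ/h
Q = ΔH = -2902.3 kJ/h = -0.80618 kW
Heat removed = 806.18 W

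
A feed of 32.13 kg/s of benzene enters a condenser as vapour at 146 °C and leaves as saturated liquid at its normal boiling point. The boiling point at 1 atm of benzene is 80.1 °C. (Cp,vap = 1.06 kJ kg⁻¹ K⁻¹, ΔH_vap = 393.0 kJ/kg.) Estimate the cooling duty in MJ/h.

Q_c = 53500 MJ/h

vapour 146→80.1 °C: -69.854 kJ/kg
condensation at 80.1 °C: -393 kJ/kg
Δh = -69.854 + -393 = -462.85 kJ/kg
Q = ṁ·Δh = 32.13 kg/s × -462.85 kJ/kg = -14871 kJ/s
|Q| = 14871 kW = 53537 MJ/h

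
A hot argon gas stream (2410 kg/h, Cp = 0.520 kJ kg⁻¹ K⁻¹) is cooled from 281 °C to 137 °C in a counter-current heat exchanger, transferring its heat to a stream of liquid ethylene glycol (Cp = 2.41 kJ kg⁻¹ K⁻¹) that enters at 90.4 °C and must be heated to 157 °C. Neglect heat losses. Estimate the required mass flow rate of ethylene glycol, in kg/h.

ṁ_c = 1120 kg/h

Heat released by hot stream: Q = 2410 × 0.520 × (281 − 137) = 180460 kJ/h
Energy balance on cold side (adiabatic exchanger): Q = ṁ_c·Cp_c·(T_c,out − T_c,in)
ṁ_c = 180460 / [2.41 × (157 − 90.4)] = 1124.3 kg/h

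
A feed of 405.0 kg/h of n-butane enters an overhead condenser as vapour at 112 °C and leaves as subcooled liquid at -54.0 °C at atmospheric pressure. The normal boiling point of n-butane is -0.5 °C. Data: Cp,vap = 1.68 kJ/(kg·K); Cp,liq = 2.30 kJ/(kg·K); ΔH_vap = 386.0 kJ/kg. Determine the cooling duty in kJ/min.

Q_c = 4710 kJ/min

vapour 112→-0.5 °C: -189 kJ/kg
condensation at -0.5 °C: -386 kJ/kg
liquid -0.5→-54.0 °C: -123.05 kJ/kg
Δh = -189 + -386 + -123.05 = -698.05 kJ/kg
Q = ṁ·Δh = 405.0 kg/h × -698.05 kJ/kg = -282710 kJ/h
|Q| = 78.531 kW = 4711.8 kJ/min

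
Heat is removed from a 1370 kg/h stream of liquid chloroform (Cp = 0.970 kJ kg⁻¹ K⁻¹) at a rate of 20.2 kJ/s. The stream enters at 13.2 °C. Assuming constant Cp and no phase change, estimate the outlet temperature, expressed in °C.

T_out = -41.5 °C

Q = 20.2 kJ/s = 72720 kJ/h
ΔT = Q/(ṁ·Cp) = 72720/(1370×0.970) = 54.722 K
T_out = 13.2 − 54.722 = -41.522 °C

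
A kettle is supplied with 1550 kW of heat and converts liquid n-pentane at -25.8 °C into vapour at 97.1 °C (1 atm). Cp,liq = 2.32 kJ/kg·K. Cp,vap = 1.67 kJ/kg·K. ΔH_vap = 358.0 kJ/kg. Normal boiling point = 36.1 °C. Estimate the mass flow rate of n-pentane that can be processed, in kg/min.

ṁ = 154 kg/min

Δh = 2.32×(36.1−-25.8) + 358.0 + 1.67×(97.1−36.1) = 603.48 kJ/kg
Q = 1550 kW = 1550 kJ/s = 93000 kJ/min
ṁ = Q/Δh = 93000 / 603.48 = 154.11 kg/min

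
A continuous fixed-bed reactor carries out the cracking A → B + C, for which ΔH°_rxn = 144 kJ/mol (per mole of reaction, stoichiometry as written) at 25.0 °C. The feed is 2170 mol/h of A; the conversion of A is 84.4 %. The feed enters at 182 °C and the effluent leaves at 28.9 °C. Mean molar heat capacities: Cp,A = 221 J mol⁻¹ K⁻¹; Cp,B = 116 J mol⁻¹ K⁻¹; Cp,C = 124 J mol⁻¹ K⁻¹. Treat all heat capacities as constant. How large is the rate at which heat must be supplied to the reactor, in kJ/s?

Extent of reaction ξ = 0.844 × 2170 = 1831.5 mol/h
Reaction term: ξ·ΔH°_rxn = 1831.5 × 144 = 263730 kJ/h
Sensible, feed 182→25 °C: -75292 kJ/h
Outlet flows (mol/h): A 338.52, B 1831.5, C 1831.5
Sensible, products 25→28.9 °C: 2006 kJ/h
Q = ΔH = 190450 kJ/h = 52.902 kW
Heat supplied = 52.902 kJ/s

Q_in = 52.9 kJ/s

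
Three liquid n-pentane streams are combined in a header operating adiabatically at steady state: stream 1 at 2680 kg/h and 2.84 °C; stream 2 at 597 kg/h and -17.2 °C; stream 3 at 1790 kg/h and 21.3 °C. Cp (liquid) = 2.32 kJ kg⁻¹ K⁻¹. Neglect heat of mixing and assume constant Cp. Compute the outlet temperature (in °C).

Adiabatic, steady state ⇒ Σ ṁᵢCp,ᵢ(T_out − Tᵢ) = 0
T_out = Σ ṁᵢCp,ᵢTᵢ / Σ ṁᵢCp,ᵢ
      = 82290 / 11755 = 7.0002 °C

T_out = 7.00 °C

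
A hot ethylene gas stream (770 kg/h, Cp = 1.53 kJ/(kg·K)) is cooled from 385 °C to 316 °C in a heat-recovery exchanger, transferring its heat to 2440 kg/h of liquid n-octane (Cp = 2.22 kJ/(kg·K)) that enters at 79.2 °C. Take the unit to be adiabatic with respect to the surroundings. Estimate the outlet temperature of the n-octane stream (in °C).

Heat released by hot stream: Q = 770 × 1.53 × (385 − 316) = 81289 kJ/h
Energy balance on cold side (adiabatic exchanger): Q = ṁ_c·Cp_c·(T_c,out − T_c,in)
T_c,out = 79.2 + 81289/(2440 × 2.22) = 94.207 °C

T_c,out = 94.2 °C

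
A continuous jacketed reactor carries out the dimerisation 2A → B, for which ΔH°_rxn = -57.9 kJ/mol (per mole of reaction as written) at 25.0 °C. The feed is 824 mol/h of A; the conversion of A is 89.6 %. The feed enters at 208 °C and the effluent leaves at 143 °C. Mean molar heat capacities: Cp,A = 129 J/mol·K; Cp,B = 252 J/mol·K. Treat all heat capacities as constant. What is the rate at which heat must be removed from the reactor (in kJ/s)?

Extent of reaction ξ = 0.896 × 824 / 2 = 369.15 mol/h
Reaction term: ξ·ΔH°_rxn = 369.15 × -57.9 = -21374 kJ/h
Sensible, feed 208→25 °C: -19452 kJ/h
Outlet flows (mol/h): A 85.696, B 369.15
Sensible, products 25→143 °C: 12282 kJ/h
Q = ΔH = -28545 kJ/h = -7.929 kW
Heat removed = 7.929 kJ/s

Q_out = 7.93 kJ/s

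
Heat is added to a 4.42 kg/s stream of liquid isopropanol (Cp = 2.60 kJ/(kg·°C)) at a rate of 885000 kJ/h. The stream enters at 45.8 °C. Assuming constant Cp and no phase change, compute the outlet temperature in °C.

T_out = 67.2 °C

Q = 885000 kJ/h = 245.83 kJ/s
ΔT = Q/(ṁ·Cp) = 245.83/(4.42×2.60) = 21.392 K
T_out = 45.8 + 21.392 = 67.192 °C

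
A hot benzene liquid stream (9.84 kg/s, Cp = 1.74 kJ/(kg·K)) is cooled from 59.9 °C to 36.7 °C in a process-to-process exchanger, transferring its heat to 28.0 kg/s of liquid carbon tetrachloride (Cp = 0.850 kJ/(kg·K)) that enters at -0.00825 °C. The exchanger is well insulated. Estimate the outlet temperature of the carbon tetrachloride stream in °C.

Heat released by hot stream: Q = 9.84 × 1.74 × (59.9 − 36.7) = 397.22 kJ/s
Energy balance on cold side (adiabatic exchanger): Q = ṁ_c·Cp_c·(T_c,out − T_c,in)
T_c,out = -0.00825 + 397.22/(28.0 × 0.850) = 16.682 °C

T_c,out = 16.7 °C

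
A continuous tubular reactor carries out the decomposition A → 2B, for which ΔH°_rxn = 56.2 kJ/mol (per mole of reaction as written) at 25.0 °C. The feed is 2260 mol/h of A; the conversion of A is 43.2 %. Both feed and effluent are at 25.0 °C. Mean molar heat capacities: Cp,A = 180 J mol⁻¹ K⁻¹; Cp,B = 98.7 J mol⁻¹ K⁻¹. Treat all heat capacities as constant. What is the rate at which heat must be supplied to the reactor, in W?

Q_in = 15200 W

Extent of reaction ξ = 0.432 × 2260 = 976.32 mol/h
Reaction term: ξ·ΔH°_rxn = 976.32 × 56.2 = 54869 kJ/h
Q = ΔH = 54869 kJ/h = 15.241 kW
Heat supplied = 15241 W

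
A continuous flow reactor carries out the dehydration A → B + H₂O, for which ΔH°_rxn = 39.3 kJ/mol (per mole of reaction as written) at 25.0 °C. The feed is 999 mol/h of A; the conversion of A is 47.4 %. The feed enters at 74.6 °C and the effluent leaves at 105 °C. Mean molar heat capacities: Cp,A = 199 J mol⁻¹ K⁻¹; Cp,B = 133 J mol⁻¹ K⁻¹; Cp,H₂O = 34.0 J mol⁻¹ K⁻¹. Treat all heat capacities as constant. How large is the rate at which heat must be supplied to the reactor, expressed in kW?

Q_in = 6.51 kW

Extent of reaction ξ = 0.474 × 999 = 473.53 mol/h
Reaction term: ξ·ΔH°_rxn = 473.53 × 39.3 = 18610 kJ/h
Sensible, feed 74.6→25 °C: -9860.5 kJ/h
Outlet flows (mol/h): A 525.47, B 473.53, H₂O 473.53
Sensible, products 25→105 °C: 14692 kJ/h
Q = ΔH = 23441 kJ/h = 6.5114 kW
Heat supplied = 6.5114 kW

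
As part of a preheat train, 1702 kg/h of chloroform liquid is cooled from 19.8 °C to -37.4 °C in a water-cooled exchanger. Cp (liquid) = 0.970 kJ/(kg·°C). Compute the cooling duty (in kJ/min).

Q_c = 1570 kJ/min

Q = ṁ·Cp·ΔT = 1702 × 0.970 × (-37.4 − 19.8) = -94434 kJ/h
Converting: 94434 / 3600 s = 26.232 kW
Cooling duty = 1573.9 kJ/min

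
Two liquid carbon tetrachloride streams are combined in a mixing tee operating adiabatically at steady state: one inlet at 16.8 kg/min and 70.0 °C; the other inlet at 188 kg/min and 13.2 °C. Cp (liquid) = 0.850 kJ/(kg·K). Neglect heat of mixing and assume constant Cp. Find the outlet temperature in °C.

T_out = 17.9 °C

No heat crosses the boundary, so H_out = H_in.
Σ ṁᵢCp,ᵢTᵢ = 16.8×0.850×70.0 + 188×0.850×13.2 = 3109
Σ ṁᵢCp,ᵢ = 16.8×0.850 + 188×0.850 = 174.08
T_out = 3109 / 174.08 = 17.859 °C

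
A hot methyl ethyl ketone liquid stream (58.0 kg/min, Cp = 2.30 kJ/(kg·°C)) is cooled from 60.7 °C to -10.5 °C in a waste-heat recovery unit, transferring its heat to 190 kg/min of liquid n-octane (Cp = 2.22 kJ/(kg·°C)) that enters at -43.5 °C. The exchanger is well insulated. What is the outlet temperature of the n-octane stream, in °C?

T_c,out = -21.0 °C

Heat released by hot stream: Q = 58.0 × 2.30 × (60.7 − -10.5) = 9498.1 kJ/min
Energy balance on cold side (adiabatic exchanger): Q = ṁ_c·Cp_c·(T_c,out − T_c,in)
T_c,out = -43.5 + 9498.1/(190 × 2.22) = -20.982 °C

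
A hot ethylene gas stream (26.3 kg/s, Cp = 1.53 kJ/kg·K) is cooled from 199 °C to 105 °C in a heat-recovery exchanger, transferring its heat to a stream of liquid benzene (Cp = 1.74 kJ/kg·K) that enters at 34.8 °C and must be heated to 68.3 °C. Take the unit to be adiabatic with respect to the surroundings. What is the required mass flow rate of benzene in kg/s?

ṁ_c = 64.9 kg/s

Heat released by hot stream: Q = 26.3 × 1.53 × (199 − 105) = 3782.5 kJ/s
Energy balance on cold side (adiabatic exchanger): Q = ṁ_c·Cp_c·(T_c,out − T_c,in)
ṁ_c = 3782.5 / [1.74 × (68.3 − 34.8)] = 64.89 kg/s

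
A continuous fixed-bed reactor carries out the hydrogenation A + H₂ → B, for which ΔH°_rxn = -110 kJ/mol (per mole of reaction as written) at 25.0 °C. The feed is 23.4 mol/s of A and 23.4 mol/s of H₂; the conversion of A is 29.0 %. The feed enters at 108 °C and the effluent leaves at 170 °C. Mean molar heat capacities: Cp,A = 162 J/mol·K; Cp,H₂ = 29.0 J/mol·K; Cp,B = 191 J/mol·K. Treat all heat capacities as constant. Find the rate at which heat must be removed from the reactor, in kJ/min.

Extent of reaction ξ = 0.290 × 23.4 = 6.786 mol/s
Reaction term: ξ·ΔH°_rxn = 6.786 × -110 = -746.46 kJ/s
Sensible, feed 108→25 °C: -370.96 kJ/s
Outlet flows (mol/s): A 16.614, H₂ 16.614, B 6.786
Sensible, products 25→170 °C: 648.06 kJ/s
Q = ΔH = -469.36 kJ/s = -469.36 kW
Heat removed = 28161 kJ/min

Q_out = 28200 kJ/min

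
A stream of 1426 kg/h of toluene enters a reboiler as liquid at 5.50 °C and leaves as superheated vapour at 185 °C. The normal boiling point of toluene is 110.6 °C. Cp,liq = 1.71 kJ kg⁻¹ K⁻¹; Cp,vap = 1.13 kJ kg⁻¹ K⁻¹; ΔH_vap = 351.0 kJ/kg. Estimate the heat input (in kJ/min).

Q = 14600 kJ/min

liquid 5.50→110.6 °C: 179.72 kJ/kg
vaporisation at 110.6 °C: 351 kJ/kg
vapour 110.6→185 °C: 84.072 kJ/kg
Δh = 179.72 + 351 + 84.072 = 614.79 kJ/kg
Q = ṁ·Δh = 1426 kg/h × 614.79 kJ/kg = 876690 kJ/h
|Q| = 243.53 kW = 14612 kJ/min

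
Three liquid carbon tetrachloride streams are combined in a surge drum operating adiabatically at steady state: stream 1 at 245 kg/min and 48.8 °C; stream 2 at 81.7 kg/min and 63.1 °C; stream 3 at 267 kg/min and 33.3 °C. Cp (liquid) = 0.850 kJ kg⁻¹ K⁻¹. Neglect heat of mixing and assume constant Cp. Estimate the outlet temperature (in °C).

Energy balance with Q = 0: Σ ṁᵢCp,ᵢ(T_out − Tᵢ) = 0
T_out = Σ ṁᵢCp,ᵢTᵢ / Σ ṁᵢCp,ᵢ
      = 22102 / 504.64 = 43.797 °C

T_out = 43.8 °C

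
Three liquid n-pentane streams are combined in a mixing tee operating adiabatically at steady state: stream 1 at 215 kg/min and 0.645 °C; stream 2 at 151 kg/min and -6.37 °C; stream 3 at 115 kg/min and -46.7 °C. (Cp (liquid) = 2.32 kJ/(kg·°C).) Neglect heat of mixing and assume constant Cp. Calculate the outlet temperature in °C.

No heat crosses the boundary, so H_out = H_in.
Σ ṁᵢCp,ᵢTᵢ = 215×2.32×0.645 + 151×2.32×-6.37 + 115×2.32×-46.7 = -14369
Σ ṁᵢCp,ᵢ = 215×2.32 + 151×2.32 + 115×2.32 = 1115.9
T_out = -14369 / 1115.9 = -12.877 °C

T_out = -12.9 °C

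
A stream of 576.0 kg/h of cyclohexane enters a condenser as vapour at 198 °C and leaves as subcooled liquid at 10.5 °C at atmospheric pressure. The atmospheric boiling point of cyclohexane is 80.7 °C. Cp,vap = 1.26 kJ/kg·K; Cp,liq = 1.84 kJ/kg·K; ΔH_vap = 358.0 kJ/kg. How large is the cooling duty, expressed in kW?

vapour 198→80.7 °C: -147.8 kJ/kg
condensation at 80.7 °C: -358 kJ/kg
liquid 80.7→10.5 °C: -129.17 kJ/kg
Δh = -147.8 + -358 + -129.17 = -634.97 kJ/kg
Q = ṁ·Δh = 576.0 kg/h × -634.97 kJ/kg = -365740 kJ/h
|Q| = 101.59 kW

Q_c = 102 kW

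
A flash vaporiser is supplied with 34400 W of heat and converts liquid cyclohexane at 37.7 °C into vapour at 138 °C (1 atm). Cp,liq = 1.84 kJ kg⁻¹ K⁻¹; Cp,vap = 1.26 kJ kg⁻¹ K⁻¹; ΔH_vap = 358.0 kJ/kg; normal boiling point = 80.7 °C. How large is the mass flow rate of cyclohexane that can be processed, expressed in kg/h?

Δh = 1.84×(80.7−37.7) + 358.0 + 1.26×(138−80.7) = 509.32 kJ/kg
Q = 34400 W = 34.4 kJ/s = 123840 kJ/h
ṁ = Q/Δh = 123840 / 509.32 = 243.15 kg/h

ṁ = 243 kg/h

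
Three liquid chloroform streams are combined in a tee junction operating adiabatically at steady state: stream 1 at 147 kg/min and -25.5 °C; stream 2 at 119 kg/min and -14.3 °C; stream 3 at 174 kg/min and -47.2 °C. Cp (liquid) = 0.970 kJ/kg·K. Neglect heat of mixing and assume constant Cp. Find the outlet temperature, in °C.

No heat crosses the boundary, so H_out = H_in.
T_out = Σ ṁᵢCp,ᵢTᵢ / Σ ṁᵢCp,ᵢ
      = -13253 / 426.8 = -31.052 °C

T_out = -31.1 °C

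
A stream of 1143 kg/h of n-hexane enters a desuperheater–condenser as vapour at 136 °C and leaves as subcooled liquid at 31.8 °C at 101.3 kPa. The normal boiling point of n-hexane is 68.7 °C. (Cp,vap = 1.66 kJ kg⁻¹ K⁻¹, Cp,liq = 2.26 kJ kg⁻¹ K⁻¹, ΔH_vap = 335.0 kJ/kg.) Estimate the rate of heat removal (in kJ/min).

Q_c = 10100 kJ/min

vapour 136→68.7 °C: -111.72 kJ/kg
condensation at 68.7 °C: -335 kJ/kg
liquid 68.7→31.8 °C: -83.394 kJ/kg
Δh = -111.72 + -335 + -83.394 = -530.11 kJ/kg
Q = ṁ·Δh = 1143 kg/h × -530.11 kJ/kg = -605920 kJ/h
|Q| = 168.31 kW = 10099 kJ/min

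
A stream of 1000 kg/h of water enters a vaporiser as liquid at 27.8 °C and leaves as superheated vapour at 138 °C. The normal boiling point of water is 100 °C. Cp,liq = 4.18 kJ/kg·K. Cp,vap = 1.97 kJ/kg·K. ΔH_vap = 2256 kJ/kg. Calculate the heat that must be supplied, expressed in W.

liquid 27.8→100 °C: 301.8 kJ/kg
vaporisation at 100 °C: 2256 kJ/kg
vapour 100→138 °C: 74.86 kJ/kg
Δh = 301.8 + 2256 + 74.86 = 2632.7 kJ/kg
Q = ṁ·Δh = 1000 kg/h × 2632.7 kJ/kg = 2.6327e+06 kJ/h
|Q| = 731.29 kW = 731290 W

Q = 731000 W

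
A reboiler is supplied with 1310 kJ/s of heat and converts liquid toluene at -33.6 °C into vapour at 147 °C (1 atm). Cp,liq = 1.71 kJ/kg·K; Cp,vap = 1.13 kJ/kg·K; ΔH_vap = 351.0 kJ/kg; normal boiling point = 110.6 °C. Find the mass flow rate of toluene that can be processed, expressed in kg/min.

Δh = 1.71×(110.6−-33.6) + 351.0 + 1.13×(147−110.6) = 638.71 kJ/kg
Q = 1310 kJ/s = 1310 kJ/s = 78600 kJ/min
ṁ = Q/Δh = 78600 / 638.71 = 123.06 kg/min

ṁ = 123 kg/min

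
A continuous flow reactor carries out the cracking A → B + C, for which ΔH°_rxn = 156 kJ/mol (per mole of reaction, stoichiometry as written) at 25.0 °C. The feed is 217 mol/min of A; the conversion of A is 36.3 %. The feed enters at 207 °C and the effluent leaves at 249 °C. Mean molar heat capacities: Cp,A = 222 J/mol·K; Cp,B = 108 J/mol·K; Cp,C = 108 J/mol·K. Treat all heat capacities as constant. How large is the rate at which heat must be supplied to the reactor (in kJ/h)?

Q_in = 852000 kJ/h

Extent of reaction ξ = 0.363 × 217 = 78.771 mol/min
Reaction term: ξ·ΔH°_rxn = 78.771 × 156 = 12288 kJ/min
Sensible, feed 207→25 °C: -8767.7 kJ/min
Outlet flows (mol/min): A 138.23, B 78.771, C 78.771
Sensible, products 25→249 °C: 10685 kJ/min
Q = ΔH = 14206 kJ/min = 236.76 kW
Heat supplied = 852340 kJ/h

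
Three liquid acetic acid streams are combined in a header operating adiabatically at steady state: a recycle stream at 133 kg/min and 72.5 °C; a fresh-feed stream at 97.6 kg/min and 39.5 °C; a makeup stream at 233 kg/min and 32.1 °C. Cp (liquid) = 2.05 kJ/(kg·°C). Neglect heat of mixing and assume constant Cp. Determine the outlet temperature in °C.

No heat crosses the boundary, so H_out = H_in.
T_out = Σ ṁᵢCp,ᵢTᵢ / Σ ṁᵢCp,ᵢ
      = 43003 / 950.38 = 45.248 °C

T_out = 45.2 °C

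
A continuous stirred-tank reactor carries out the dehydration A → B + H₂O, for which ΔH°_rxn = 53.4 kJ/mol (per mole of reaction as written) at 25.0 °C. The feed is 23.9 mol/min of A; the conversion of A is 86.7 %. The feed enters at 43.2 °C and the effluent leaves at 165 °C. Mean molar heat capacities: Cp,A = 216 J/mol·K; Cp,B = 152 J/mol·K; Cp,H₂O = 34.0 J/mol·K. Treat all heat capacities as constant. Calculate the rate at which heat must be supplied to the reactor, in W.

Q_in = 27500 W

Extent of reaction ξ = 0.867 × 23.9 = 20.721 mol/min
Reaction term: ξ·ΔH°_rxn = 20.721 × 53.4 = 1106.5 kJ/min
Sensible, feed 43.2→25 °C: -93.956 kJ/min
Outlet flows (mol/min): A 3.1787, B 20.721, H₂O 20.721
Sensible, products 25→165 °C: 635.71 kJ/min
Q = ΔH = 1648.3 kJ/min = 27.471 kW
Heat supplied = 27471 W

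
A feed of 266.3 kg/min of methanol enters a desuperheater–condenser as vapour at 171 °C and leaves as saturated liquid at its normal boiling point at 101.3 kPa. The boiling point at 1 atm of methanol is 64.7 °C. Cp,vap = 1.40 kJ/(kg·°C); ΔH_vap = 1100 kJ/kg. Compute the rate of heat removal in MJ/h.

Q_c = 20000 MJ/h

vapour 171→64.7 °C: -148.82 kJ/kg
condensation at 64.7 °C: -1100 kJ/kg
Δh = -148.82 + -1100 = -1248.8 kJ/kg
Q = ṁ·Δh = 266.3 kg/min × -1248.8 kJ/kg = -332560 kJ/min
|Q| = 5542.7 kW = 19954 MJ/h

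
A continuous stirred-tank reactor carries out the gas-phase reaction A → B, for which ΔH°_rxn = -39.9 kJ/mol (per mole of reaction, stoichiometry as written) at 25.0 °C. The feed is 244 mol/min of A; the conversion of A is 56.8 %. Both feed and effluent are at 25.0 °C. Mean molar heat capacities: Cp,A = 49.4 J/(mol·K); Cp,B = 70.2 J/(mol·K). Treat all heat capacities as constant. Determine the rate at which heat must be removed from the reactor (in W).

Extent of reaction ξ = 0.568 × 244 = 138.59 mol/min
Reaction term: ξ·ΔH°_rxn = 138.59 × -39.9 = -5529.8 kJ/min
Q = ΔH = -5529.8 kJ/min = -92.164 kW
Heat removed = 92164 W

Q_out = 92200 W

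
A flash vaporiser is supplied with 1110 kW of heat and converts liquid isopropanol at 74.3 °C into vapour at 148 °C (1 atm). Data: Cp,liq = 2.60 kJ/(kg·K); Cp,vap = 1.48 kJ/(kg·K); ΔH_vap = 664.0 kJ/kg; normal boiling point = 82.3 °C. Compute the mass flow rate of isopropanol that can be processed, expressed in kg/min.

ṁ = 85.2 kg/min

Δh = 2.60×(82.3−74.3) + 664.0 + 1.48×(148−82.3) = 782.04 kJ/kg
Q = 1110 kW = 1110 kJ/s = 66600 kJ/min
ṁ = Q/Δh = 66600 / 782.04 = 85.162 kg/min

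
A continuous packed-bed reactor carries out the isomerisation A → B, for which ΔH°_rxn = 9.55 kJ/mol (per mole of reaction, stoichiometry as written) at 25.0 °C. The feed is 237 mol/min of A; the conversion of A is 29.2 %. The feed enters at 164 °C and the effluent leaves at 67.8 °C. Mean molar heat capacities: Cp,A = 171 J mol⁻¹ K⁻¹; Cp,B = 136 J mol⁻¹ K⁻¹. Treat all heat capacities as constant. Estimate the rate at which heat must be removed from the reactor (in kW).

Extent of reaction ξ = 0.292 × 237 = 69.204 mol/min
Reaction term: ξ·ΔH°_rxn = 69.204 × 9.55 = 660.9 kJ/min
Sensible, feed 164→25 °C: -5633.3 kJ/min
Outlet flows (mol/min): A 167.8, B 69.204
Sensible, products 25→67.8 °C: 1630.9 kJ/min
Q = ΔH = -3341.5 kJ/min = -55.691 kW
Heat removed = 55.691 kW

Q_out = 55.7 kW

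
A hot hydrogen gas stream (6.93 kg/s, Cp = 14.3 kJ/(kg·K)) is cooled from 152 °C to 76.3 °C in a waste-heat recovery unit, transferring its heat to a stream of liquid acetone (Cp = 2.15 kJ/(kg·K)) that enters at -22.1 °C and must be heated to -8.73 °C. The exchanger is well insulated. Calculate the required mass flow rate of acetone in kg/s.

ṁ_c = 261 kg/s

Heat released by hot stream: Q = 6.93 × 14.3 × (152 − 76.3) = 7501.8 kJ/s
Energy balance on cold side (adiabatic exchanger): Q = ṁ_c·Cp_c·(T_c,out − T_c,in)
ṁ_c = 7501.8 / [2.15 × (-8.73 − -22.1)] = 260.97 kg/s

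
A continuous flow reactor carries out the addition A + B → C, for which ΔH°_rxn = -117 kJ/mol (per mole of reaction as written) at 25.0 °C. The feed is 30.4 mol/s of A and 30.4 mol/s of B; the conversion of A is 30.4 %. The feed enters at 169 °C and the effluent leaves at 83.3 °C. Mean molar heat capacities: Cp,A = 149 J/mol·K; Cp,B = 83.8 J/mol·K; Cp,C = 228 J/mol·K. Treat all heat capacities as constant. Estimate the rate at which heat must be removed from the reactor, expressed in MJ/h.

Q_out = 6090 MJ/h

Extent of reaction ξ = 0.304 × 30.4 = 9.2416 mol/s
Reaction term: ξ·ΔH°_rxn = 9.2416 × -117 = -1081.3 kJ/s
Sensible, feed 169→25 °C: -1019.1 kJ/s
Outlet flows (mol/s): A 21.158, B 21.158, C 9.2416
Sensible, products 25→83.3 °C: 410.01 kJ/s
Q = ΔH = -1690.4 kJ/s = -1690.4 kW
Heat removed = 6085.3 MJ/h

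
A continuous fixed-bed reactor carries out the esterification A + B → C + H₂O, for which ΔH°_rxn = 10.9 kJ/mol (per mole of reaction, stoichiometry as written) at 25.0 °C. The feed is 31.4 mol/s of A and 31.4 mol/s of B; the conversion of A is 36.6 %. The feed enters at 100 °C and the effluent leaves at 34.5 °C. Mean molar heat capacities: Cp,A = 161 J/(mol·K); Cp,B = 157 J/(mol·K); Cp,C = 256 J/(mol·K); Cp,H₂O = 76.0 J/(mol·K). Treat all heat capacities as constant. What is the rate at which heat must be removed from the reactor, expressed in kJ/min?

Extent of reaction ξ = 0.366 × 31.4 = 11.492 mol/s
Reaction term: ξ·ΔH°_rxn = 11.492 × 10.9 = 125.27 kJ/s
Sensible, feed 100→25 °C: -748.89 kJ/s
Outlet flows (mol/s): A 19.908, B 19.908, C 11.492, H₂O 11.492
Sensible, products 25→34.5 °C: 96.388 kJ/s
Q = ΔH = -527.23 kJ/s = -527.23 kW
Heat removed = 31634 kJ/min

Q_out = 31600 kJ/min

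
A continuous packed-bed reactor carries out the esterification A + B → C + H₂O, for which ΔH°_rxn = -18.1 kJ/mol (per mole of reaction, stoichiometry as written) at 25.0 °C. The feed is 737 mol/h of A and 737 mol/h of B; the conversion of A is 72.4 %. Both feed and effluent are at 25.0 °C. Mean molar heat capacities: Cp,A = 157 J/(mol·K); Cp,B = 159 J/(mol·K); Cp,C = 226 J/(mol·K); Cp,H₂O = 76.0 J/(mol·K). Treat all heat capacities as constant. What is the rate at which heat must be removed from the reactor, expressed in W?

Extent of reaction ξ = 0.724 × 737 = 533.59 mol/h
Reaction term: ξ·ΔH°_rxn = 533.59 × -18.1 = -9657.9 kJ/h
Q = ΔH = -9657.9 kJ/h = -2.6828 kW
Heat removed = 2682.8 W

Q_out = 2680 W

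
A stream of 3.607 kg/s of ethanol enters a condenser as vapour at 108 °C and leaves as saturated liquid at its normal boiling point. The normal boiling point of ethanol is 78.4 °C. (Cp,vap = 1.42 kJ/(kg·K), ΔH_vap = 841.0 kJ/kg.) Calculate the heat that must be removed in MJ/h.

vapour 108→78.4 °C: -42.032 kJ/kg
condensation at 78.4 °C: -841 kJ/kg
Δh = -42.032 + -841 = -883.03 kJ/kg
Q = ṁ·Δh = 3.607 kg/s × -883.03 kJ/kg = -3185.1 kJ/s
|Q| = 3185.1 kW = 11466 MJ/h

Q_c = 11500 MJ/h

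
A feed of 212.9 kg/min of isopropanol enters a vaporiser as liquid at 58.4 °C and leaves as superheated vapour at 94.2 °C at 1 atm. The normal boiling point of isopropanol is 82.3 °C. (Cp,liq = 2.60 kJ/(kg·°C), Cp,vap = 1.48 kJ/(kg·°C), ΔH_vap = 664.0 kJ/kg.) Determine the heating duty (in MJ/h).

Q = 9500 MJ/h

liquid 58.4→82.3 °C: 62.14 kJ/kg
vaporisation at 82.3 °C: 664 kJ/kg
vapour 82.3→94.2 °C: 17.612 kJ/kg
Δh = 62.14 + 664 + 17.612 = 743.75 kJ/kg
Q = ṁ·Δh = 212.9 kg/min × 743.75 kJ/kg = 158340 kJ/min
|Q| = 2639.1 kW = 9500.7 MJ/h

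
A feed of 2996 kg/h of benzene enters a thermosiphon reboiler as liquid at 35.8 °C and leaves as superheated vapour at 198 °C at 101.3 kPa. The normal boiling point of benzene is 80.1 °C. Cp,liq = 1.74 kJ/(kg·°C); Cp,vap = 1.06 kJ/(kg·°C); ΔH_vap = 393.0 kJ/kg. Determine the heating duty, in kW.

liquid 35.8→80.1 °C: 77.082 kJ/kg
vaporisation at 80.1 °C: 393 kJ/kg
vapour 80.1→198 °C: 124.97 kJ/kg
Δh = 77.082 + 393 + 124.97 = 595.06 kJ/kg
Q = ṁ·Δh = 2996 kg/h × 595.06 kJ/kg = 1.7828e+06 kJ/h
|Q| = 495.22 kW

Q = 495 kW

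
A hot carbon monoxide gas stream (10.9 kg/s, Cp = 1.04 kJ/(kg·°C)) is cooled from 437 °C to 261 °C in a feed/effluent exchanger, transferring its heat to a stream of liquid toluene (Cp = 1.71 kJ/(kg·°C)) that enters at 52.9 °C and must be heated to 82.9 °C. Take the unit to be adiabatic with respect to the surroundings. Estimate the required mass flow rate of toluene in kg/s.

ṁ_c = 38.9 kg/s

Heat released by hot stream: Q = 10.9 × 1.04 × (437 − 261) = 1995.1 kJ/s
Energy balance on cold side (adiabatic exchanger): Q = ṁ_c·Cp_c·(T_c,out − T_c,in)
ṁ_c = 1995.1 / [1.71 × (82.9 − 52.9)] = 38.892 kg/s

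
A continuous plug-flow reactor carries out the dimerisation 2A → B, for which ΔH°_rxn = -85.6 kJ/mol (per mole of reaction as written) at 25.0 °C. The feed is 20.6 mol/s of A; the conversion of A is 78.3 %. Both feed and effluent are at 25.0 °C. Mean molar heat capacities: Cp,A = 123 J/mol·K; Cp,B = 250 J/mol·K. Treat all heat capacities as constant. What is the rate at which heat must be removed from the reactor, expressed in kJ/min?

Extent of reaction ξ = 0.783 × 20.6 / 2 = 8.0649 mol/s
Reaction term: ξ·ΔH°_rxn = 8.0649 × -85.6 = -690.36 kJ/s
Q = ΔH = -690.36 kJ/s = -690.36 kW
Heat removed = 41421 kJ/min

Q_out = 41400 kJ/min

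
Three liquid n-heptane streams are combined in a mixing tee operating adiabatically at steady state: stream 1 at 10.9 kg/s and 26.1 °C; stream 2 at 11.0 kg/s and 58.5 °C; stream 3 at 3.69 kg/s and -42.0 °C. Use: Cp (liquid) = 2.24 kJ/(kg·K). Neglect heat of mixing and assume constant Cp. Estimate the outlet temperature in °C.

Adiabatic, steady state ⇒ Σ ṁᵢCp,ᵢ(T_out − Tᵢ) = 0
T_out = Σ ṁᵢCp,ᵢTᵢ / Σ ṁᵢCp,ᵢ
      = 1731.5 / 57.322 = 30.208 °C

T_out = 30.2 °C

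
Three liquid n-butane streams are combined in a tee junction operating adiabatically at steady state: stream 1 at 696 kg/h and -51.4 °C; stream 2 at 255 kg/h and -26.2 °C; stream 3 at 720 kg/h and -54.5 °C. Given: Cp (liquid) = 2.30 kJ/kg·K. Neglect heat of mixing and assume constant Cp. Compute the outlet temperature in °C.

T_out = -48.9 °C

Adiabatic, steady state ⇒ Σ ṁᵢCp,ᵢ(T_out − Tᵢ) = 0
Σ ṁᵢCp,ᵢTᵢ = 696×2.30×-51.4 + 255×2.30×-26.2 + 720×2.30×-54.5 = -187900
Σ ṁᵢCp,ᵢ = 696×2.30 + 255×2.30 + 720×2.30 = 3843.3
T_out = -187900 / 3843.3 = -48.89 °C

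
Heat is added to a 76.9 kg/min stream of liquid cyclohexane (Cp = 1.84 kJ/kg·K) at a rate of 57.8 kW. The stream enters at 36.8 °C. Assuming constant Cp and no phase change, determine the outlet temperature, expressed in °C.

T_out = 61.3 °C

Q = 57.8 kW = 3468 kJ/min
ΔT = Q/(ṁ·Cp) = 3468/(76.9×1.84) = 24.51 K
T_out = 36.8 + 24.51 = 61.31 °C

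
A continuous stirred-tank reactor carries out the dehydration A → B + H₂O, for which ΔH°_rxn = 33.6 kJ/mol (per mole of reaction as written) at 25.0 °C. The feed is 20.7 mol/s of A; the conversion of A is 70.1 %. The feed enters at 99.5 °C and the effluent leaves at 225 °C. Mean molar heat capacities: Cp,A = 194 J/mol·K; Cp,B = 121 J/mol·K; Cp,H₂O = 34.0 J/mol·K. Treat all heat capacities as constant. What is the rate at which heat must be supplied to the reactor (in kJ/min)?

Extent of reaction ξ = 0.701 × 20.7 = 14.511 mol/s
Reaction term: ξ·ΔH°_rxn = 14.511 × 33.6 = 487.56 kJ/s
Sensible, feed 99.5→25 °C: -299.18 kJ/s
Outlet flows (mol/s): A 6.1893, B 14.511, H₂O 14.511
Sensible, products 25→225 °C: 689.98 kJ/s
Q = ΔH = 878.36 kJ/s = 878.36 kW
Heat supplied = 52702 kJ/min

Q_in = 52700 kJ/min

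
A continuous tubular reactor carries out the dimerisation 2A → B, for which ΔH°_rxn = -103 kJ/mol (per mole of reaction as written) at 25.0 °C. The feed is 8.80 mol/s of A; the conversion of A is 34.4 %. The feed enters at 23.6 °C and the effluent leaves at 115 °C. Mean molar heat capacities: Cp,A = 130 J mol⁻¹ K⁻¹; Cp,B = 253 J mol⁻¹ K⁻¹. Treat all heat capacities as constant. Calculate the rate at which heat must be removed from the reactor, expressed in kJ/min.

Extent of reaction ξ = 0.344 × 8.80 / 2 = 1.5136 mol/s
Reaction term: ξ·ΔH°_rxn = 1.5136 × -103 = -155.9 kJ/s
Sensible, feed 23.6→25 °C: 1.6016 kJ/s
Outlet flows (mol/s): A 5.7728, B 1.5136
Sensible, products 25→115 °C: 102.01 kJ/s
Q = ΔH = -52.293 kJ/s = -52.293 kW
Heat removed = 3137.6 kJ/min

Q_out = 3140 kJ/min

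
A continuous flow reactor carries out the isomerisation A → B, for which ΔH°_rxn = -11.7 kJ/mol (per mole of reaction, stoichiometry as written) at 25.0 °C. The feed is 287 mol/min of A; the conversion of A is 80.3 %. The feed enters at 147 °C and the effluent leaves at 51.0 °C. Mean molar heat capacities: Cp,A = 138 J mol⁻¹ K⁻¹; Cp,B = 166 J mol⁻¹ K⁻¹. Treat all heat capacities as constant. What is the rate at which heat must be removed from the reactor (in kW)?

Q_out = 106 kW

Extent of reaction ξ = 0.803 × 287 = 230.46 mol/min
Reaction term: ξ·ΔH°_rxn = 230.46 × -11.7 = -2696.4 kJ/min
Sensible, feed 147→25 °C: -4831.9 kJ/min
Outlet flows (mol/min): A 56.539, B 230.46
Sensible, products 25→51.0 °C: 1197.5 kJ/min
Q = ΔH = -6330.8 kJ/min = -105.51 kW
Heat removed = 105.51 kW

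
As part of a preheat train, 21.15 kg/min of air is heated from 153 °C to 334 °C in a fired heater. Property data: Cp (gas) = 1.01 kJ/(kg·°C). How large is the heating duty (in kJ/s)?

Q = 64.4 kJ/s

Q = ṁ·Cp·ΔT = 21.15 × 1.01 × (334 − 153) = 3866.4 kJ/min
Converting: 3866.4 / 60 s = 64.441 kW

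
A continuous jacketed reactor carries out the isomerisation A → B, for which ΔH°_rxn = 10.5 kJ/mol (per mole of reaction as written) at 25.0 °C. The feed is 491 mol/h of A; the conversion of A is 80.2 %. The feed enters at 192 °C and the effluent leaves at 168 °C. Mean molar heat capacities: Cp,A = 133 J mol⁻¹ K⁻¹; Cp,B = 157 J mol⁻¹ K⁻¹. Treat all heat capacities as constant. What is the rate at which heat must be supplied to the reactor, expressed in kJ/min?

Extent of reaction ξ = 0.802 × 491 = 393.78 mol/h
Reaction term: ξ·ΔH°_rxn = 393.78 × 10.5 = 4134.7 kJ/h
Sensible, feed 192→25 °C: -10906 kJ/h
Outlet flows (mol/h): A 97.218, B 393.78
Sensible, products 25→168 °C: 10690 kJ/h
Q = ΔH = 3918.9 kJ/h = 1.0886 kW
Heat supplied = 65.315 kJ/min

Q_in = 65.3 kJ/min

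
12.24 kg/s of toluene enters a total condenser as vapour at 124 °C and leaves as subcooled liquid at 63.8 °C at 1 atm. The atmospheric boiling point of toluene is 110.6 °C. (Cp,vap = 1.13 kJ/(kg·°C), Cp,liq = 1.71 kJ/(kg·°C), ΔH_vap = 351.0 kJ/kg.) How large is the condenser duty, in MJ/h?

vapour 124→110.6 °C: -15.142 kJ/kg
condensation at 110.6 °C: -351 kJ/kg
liquid 110.6→63.8 °C: -80.028 kJ/kg
Δh = -15.142 + -351 + -80.028 = -446.17 kJ/kg
Q = ṁ·Δh = 12.24 kg/s × -446.17 kJ/kg = -5461.1 kJ/s
|Q| = 5461.1 kW = 19660 MJ/h

Q_c = 19700 MJ/h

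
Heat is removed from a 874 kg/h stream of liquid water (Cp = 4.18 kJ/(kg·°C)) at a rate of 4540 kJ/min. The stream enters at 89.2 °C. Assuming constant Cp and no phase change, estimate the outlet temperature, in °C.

T_out = 14.6 °C

Q = 4540 kJ/min = 272400 kJ/h
ΔT = Q/(ṁ·Cp) = 272400/(874×4.18) = 74.562 K
T_out = 89.2 − 74.562 = 14.638 °C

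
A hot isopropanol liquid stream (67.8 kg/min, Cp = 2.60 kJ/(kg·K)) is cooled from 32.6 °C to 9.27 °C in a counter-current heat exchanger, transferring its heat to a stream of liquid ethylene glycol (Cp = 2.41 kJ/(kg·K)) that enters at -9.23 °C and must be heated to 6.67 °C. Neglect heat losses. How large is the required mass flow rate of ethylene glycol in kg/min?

Heat released by hot stream: Q = 67.8 × 2.60 × (32.6 − 9.27) = 4112.6 kJ/min
Energy balance on cold side (adiabatic exchanger): Q = ṁ_c·Cp_c·(T_c,out − T_c,in)
ṁ_c = 4112.6 / [2.41 × (6.67 − -9.23)] = 107.33 kg/min

ṁ_c = 107 kg/min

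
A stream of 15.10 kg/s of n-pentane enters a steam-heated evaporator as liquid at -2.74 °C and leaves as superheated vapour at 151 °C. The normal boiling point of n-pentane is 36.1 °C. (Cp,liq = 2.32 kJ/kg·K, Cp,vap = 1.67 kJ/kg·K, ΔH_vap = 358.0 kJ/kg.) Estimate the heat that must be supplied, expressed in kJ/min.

Q = 580000 kJ/min

liquid -2.74→36.1 °C: 90.109 kJ/kg
vaporisation at 36.1 °C: 358 kJ/kg
vapour 36.1→151 °C: 191.88 kJ/kg
Δh = 90.109 + 358 + 191.88 = 639.99 kJ/kg
Q = ṁ·Δh = 15.10 kg/s × 639.99 kJ/kg = 9663.9 kJ/s
|Q| = 9663.9 kW = 579830 kJ/min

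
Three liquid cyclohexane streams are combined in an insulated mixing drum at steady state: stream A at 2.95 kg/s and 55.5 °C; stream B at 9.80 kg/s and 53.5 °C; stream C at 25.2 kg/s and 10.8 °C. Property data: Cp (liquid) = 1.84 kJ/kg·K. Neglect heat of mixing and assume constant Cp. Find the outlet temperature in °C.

Energy balance with Q = 0: Σ ṁᵢCp,ᵢ(T_out − Tᵢ) = 0
Σ ṁᵢCp,ᵢTᵢ = 2.95×1.84×55.5 + 9.80×1.84×53.5 + 25.2×1.84×10.8 = 1766.7
Σ ṁᵢCp,ᵢ = 2.95×1.84 + 9.80×1.84 + 25.2×1.84 = 69.828
T_out = 1766.7 / 69.828 = 25.301 °C

T_out = 25.3 °C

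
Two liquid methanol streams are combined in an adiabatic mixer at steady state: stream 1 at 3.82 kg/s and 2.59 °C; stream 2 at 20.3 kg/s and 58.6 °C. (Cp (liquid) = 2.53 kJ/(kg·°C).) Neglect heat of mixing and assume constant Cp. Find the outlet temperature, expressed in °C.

T_out = 49.7 °C

Adiabatic, steady state ⇒ Σ ṁᵢCp,ᵢ(T_out − Tᵢ) = 0
T_out = Σ ṁᵢCp,ᵢTᵢ / Σ ṁᵢCp,ᵢ
      = 3034.7 / 61.024 = 49.729 °C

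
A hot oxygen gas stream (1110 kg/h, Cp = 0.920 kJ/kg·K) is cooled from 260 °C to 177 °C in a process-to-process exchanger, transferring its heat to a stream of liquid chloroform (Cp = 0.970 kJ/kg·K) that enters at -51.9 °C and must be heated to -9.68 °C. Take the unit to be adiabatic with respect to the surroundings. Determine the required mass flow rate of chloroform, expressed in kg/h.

Heat released by hot stream: Q = 1110 × 0.920 × (260 − 177) = 84760 kJ/h
Energy balance on cold side (adiabatic exchanger): Q = ṁ_c·Cp_c·(T_c,out − T_c,in)
ṁ_c = 84760 / [0.970 × (-9.68 − -51.9)] = 2069.7 kg/h

ṁ_c = 2070 kg/h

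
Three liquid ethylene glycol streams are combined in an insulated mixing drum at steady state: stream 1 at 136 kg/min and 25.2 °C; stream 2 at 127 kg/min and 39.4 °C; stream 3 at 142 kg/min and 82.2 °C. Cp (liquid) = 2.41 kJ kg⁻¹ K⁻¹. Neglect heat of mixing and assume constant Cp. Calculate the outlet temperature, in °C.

Adiabatic, steady state ⇒ Σ ṁᵢCp,ᵢ(T_out − Tᵢ) = 0
Σ ṁᵢCp,ᵢTᵢ = 136×2.41×25.2 + 127×2.41×39.4 + 142×2.41×82.2 = 48449
Σ ṁᵢCp,ᵢ = 136×2.41 + 127×2.41 + 142×2.41 = 976.05
T_out = 48449 / 976.05 = 49.638 °C

T_out = 49.6 °C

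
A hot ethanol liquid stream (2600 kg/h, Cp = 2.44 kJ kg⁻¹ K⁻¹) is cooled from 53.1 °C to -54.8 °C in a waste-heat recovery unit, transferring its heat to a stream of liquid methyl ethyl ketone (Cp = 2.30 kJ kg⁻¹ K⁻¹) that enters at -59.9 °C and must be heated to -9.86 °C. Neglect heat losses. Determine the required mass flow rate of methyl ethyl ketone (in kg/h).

Heat released by hot stream: Q = 2600 × 2.44 × (53.1 − -54.8) = 684520 kJ/h
Energy balance on cold side (adiabatic exchanger): Q = ṁ_c·Cp_c·(T_c,out − T_c,in)
ṁ_c = 684520 / [2.30 × (-9.86 − -59.9)] = 5947.6 kg/h

ṁ_c = 5950 kg/h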